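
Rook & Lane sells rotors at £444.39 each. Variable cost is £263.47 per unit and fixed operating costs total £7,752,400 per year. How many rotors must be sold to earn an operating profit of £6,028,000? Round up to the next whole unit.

76,169 rotors

Contribution margin per unit = £444.39 − £263.47 = £180.92.
Units = (FC + target) / CM = (£7,752,400 + £6,028,000) / £180.92 = 76,168.47, so 76,169 rotors.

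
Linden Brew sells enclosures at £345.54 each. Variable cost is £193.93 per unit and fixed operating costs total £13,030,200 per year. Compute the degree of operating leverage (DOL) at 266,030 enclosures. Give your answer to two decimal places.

1.48

Contribution at this volume is 266,030 × £151.61 = £40,332,808.30.
Operating income = contribution − fixed costs = £40,332,808.30 − £13,030,200 = £27,302,608.30.
So DOL = total CM / EBIT = £40,332,808.30 / £27,302,608.30 = 1.4773.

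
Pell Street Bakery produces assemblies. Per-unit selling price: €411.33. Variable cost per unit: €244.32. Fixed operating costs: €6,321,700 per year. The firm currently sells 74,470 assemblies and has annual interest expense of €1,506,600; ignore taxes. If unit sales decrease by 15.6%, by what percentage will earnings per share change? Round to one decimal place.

-42.1%

Contribution at this volume is 74,470 × €167.01 = €12,437,234.70.
Subtracting fixed costs: EBIT = €12,437,234.70 − €6,321,700 = €6,115,534.70.
Interest = €1,506,600.00, so EBIT − I = €4,608,934.70.
DCL = total CM / (EBIT − I) = €12,437,234.70 / €4,608,934.70 = 2.6985.
EPS therefore changes by 2.6985 × (-15.6%) = -42.1%.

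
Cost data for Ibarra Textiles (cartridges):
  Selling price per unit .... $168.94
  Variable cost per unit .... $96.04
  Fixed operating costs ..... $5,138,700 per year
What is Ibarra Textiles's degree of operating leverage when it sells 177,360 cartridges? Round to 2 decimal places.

1.66

Contribution at this volume is 177,360 × $72.90 = $12,929,544.00.
EBIT = $12,929,544.00 − $5,138,700 = $7,790,844.00.
DOL = contribution ÷ EBIT = $12,929,544.00 ÷ $7,790,844.00 = 1.6596.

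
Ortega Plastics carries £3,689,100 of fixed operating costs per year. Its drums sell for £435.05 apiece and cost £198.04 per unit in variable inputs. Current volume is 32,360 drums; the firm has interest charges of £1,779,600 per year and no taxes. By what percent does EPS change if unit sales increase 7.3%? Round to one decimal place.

+25.4%

At 32,360 units, contribution = 32,360 × £237.01 = £7,669,643.60.
Operating income = contribution − fixed costs = £7,669,643.60 − £3,689,100 = £3,980,543.60.
After interest of £1,779,600.00, pre-tax earnings = £2,200,943.60.
DCL = total CM / (EBIT − I) = £7,669,643.60 / £2,200,943.60 = 3.4847.
%ΔEPS = DCL × %ΔSales = 3.4847 × +7.3% = +25.4%.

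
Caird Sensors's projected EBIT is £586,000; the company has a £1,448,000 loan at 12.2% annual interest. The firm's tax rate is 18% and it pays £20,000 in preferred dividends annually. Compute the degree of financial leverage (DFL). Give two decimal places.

Interest = £176,656.00.
Pre-tax preferred-dividend burden = £20,000 ÷ (1 − 0.18) = £24,390.24.
DFL = EBIT ÷ [EBIT − I − D_p/(1−t)] = £586,000 ÷ [£586,000 − £176,656.00 − £24,390.24] = £586,000 ÷ £384,953.76 = 1.5223.

1.52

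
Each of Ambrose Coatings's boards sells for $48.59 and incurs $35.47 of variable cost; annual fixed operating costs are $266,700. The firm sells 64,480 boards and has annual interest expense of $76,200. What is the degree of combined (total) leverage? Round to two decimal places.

1.68

Total contribution margin = 64,480 × $13.12 = $845,977.60.
Operating income = contribution − fixed costs = $845,977.60 − $266,700 = $579,277.60. Interest = $76,200.00, so EBIT − I = $503,077.60.
Degree of total leverage = total CM / (EBIT − interest) = $845,977.60 / $503,077.60 = 1.6816.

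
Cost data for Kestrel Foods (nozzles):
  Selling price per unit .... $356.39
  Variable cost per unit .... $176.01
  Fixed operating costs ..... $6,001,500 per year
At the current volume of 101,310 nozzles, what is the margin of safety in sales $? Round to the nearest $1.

$24,248,267

Contribution margin per unit = $356.39 − $176.01 = $180.38. Break-even units = $6,001,500 ÷ $180.38 = 33,271.43; break-even revenue = 33,271.43 × $356.39 = $11,857,603.86.
Current sales = 101,310 × $356.39 = $36,105,870.90.
Margin of safety = $36,105,870.90 − $11,857,603.86 = $24,248,267.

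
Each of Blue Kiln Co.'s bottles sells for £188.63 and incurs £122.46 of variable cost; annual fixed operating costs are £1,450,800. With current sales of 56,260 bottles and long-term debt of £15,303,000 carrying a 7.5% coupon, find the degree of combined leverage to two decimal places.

Contribution at this volume is 56,260 × £66.17 = £3,722,724.20.
EBIT = £3,722,724.20 − £1,450,800 = £2,271,924.20. Interest = £1,147,725.00.
DOL = £3,722,724.20 ÷ £2,271,924.20 = 1.6386; DFL = £2,271,924.20 ÷ £1,124,199.20 = 2.0209.
Combined leverage = 1.6386 × 2.0209 = 3.3114.

3.31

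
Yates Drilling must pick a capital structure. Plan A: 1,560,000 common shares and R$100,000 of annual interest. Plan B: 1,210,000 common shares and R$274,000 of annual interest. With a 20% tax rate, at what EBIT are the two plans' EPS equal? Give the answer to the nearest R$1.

R$875,543

Set EPS_A = EPS_B: (EBIT − R$100,000)(1 − 0.20) ÷ 1,560,000 = (EBIT − R$274,000)(1 − 0.20) ÷ 1,210,000.
The (1 − t) factor cancels: (EBIT − 100,000) × 1,210,000 = (EBIT − 274,000) × 1,560,000.
Solving, EBIT = (274,000·1,560,000 − 100,000·1,210,000) / (1,560,000 − 1,210,000) = 306,440,000,000 / 350,000 = 875,542.86.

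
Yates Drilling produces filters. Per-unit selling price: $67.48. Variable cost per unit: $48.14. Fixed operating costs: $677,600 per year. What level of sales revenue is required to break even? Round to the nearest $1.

$2,364,242

CM per unit = $67.48 − $48.14 = $19.34; CM ratio = $19.34 / $67.48 = 0.2866.
Break-even sales = FC ÷ CM ratio = $677,600 × $67.48 / $19.34 = $2,364,242.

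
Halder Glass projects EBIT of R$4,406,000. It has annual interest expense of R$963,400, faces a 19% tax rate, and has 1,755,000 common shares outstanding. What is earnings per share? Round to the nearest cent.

R$1.59

Interest = R$963,400.00, so EBT = R$4,406,000 − R$963,400.00 = R$3,442,600.00.
Net income = R$3,442,600.00 × (1 − 0.19) = R$2,788,506.00.
EPS = R$2,788,506.00 ÷ 1,755,000 = R$1.59.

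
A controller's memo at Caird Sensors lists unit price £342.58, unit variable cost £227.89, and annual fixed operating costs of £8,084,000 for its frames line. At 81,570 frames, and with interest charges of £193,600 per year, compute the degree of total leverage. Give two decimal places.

8.68

At 81,570 units, contribution = 81,570 × £114.69 = £9,355,263.30.
Operating income = contribution − fixed costs = £9,355,263.30 − £8,084,000 = £1,271,263.30. Interest = £193,600.00, so EBIT − I = £1,077,663.30.
DCL = contribution ÷ (EBIT − I) = £9,355,263.30 ÷ £1,077,663.30 = 8.6811.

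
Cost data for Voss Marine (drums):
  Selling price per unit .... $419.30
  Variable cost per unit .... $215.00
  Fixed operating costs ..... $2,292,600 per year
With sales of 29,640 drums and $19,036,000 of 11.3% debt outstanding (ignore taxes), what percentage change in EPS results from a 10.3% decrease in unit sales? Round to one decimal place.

-38.7%

At 29,640 units, contribution = 29,640 × $204.30 = $6,055,452.00.
Operating income = contribution − fixed costs = $6,055,452.00 − $2,292,600 = $3,762,852.00.
Interest = $2,151,068.00, so EBIT − I = $1,611,784.00.
DCL = total CM / (EBIT − I) = $6,055,452.00 / $1,611,784.00 = 3.7570.
%ΔEPS = DCL × %ΔSales = 3.7570 × -10.3% = -38.7%.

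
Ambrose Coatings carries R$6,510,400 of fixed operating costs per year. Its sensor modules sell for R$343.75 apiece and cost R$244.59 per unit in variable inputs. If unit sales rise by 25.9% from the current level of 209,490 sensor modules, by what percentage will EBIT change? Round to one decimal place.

At 209,490 units, contribution = 209,490 × R$99.16 = R$20,773,028.40.
Operating income = contribution − fixed costs = R$20,773,028.40 − R$6,510,400 = R$14,262,628.40.
Degree of operating leverage = R$20,773,028.40 / R$14,262,628.40 = 1.4565.
So EBIT moves 1.4565 × (+25.9%) = +37.7%.

+37.7%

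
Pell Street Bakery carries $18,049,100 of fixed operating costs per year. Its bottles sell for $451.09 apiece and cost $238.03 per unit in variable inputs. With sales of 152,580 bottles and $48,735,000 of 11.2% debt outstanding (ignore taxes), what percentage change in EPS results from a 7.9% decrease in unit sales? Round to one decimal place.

-28.5%

Contribution at this volume is 152,580 × $213.06 = $32,508,694.80.
Operating income = contribution − fixed costs = $32,508,694.80 − $18,049,100 = $14,459,594.80.
After interest of $5,458,320.00, pre-tax earnings = $9,001,274.80.
DCL = total CM / (EBIT − I) = $32,508,694.80 / $9,001,274.80 = 3.6116.
%ΔEPS = DCL × %ΔSales = 3.6116 × -7.9% = -28.5%.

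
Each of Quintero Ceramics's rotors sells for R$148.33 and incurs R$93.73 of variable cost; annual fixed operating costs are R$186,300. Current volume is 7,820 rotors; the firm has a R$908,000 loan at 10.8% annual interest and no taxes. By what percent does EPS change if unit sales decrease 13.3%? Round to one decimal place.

Total contribution margin = 7,820 × R$54.60 = R$426,972.00.
Subtracting fixed costs: EBIT = R$426,972.00 − R$186,300 = R$240,672.00.
After interest of R$98,064.00, pre-tax earnings = R$142,608.00.
Degree of combined leverage = contribution ÷ (EBIT − I) = R$426,972.00 ÷ R$142,608.00 = 2.9940.
EPS therefore changes by 2.9940 × (-13.3%) = -39.8%.

-39.8%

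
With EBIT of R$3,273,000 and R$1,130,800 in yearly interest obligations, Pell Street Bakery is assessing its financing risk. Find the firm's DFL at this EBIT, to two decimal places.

Interest = R$1,130,800.00.
Degree of financial leverage = EBIT / (EBIT − interest) = R$3,273,000 / R$2,142,200.00 = 1.5279.

1.53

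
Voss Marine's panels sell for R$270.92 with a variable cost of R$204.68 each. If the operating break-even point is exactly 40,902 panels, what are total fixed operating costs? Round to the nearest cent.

R$2,709,348.48

Unit CM = price − variable cost = R$270.92 − R$204.68 = R$66.24.
Fixed costs = break-even units × CM = 40,902 × R$66.24 = R$2,709,348.48.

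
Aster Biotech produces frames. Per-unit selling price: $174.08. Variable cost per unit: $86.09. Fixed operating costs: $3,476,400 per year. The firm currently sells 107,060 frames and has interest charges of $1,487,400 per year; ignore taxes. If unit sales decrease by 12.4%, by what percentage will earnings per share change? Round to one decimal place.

-26.2%

Contribution at this volume is 107,060 × $87.99 = $9,420,209.40.
Subtracting fixed costs: EBIT = $9,420,209.40 − $3,476,400 = $5,943,809.40.
Interest = $1,487,400.00, so EBIT − I = $4,456,409.40.
DCL = total CM / (EBIT − I) = $9,420,209.40 / $4,456,409.40 = 2.1139.
EPS therefore changes by 2.1139 × (-12.4%) = -26.2%.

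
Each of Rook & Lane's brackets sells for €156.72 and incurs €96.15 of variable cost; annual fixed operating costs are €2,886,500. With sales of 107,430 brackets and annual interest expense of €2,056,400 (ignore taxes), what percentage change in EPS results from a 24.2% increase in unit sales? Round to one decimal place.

+100.7%

Contribution at this volume is 107,430 × €60.57 = €6,507,035.10.
Operating income = contribution − fixed costs = €6,507,035.10 − €2,886,500 = €3,620,535.10.
Interest = €2,056,400.00, so EBIT − I = €1,564,135.10.
DCL = total CM / (EBIT − I) = €6,507,035.10 / €1,564,135.10 = 4.1601.
EPS therefore changes by 4.1601 × (+24.2%) = +100.7%.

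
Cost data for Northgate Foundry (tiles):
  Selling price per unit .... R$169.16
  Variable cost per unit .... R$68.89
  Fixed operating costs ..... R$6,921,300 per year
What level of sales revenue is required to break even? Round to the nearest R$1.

Contribution margin per unit = R$169.16 − R$68.89 = R$100.27, a CM ratio of R$100.27 ÷ R$169.16 = 0.5928.
Break-even sales = FC ÷ CM ratio = R$6,921,300 × R$169.16 / R$100.27 = R$11,676,544.

R$11,676,544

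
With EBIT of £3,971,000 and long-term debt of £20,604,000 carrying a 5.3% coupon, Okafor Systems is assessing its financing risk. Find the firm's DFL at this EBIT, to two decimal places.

Interest = £1,092,012.00.
Degree of financial leverage = EBIT / (EBIT − interest) = £3,971,000 / £2,878,988.00 = 1.3793.

1.38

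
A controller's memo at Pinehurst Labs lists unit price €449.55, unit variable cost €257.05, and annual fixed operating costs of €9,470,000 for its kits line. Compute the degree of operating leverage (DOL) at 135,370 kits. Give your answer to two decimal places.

1.57

Total contribution margin = 135,370 × €192.50 = €26,058,725.00.
Subtracting fixed costs: EBIT = €26,058,725.00 − €9,470,000 = €16,588,725.00.
DOL = contribution ÷ EBIT = €26,058,725.00 ÷ €16,588,725.00 = 1.5709.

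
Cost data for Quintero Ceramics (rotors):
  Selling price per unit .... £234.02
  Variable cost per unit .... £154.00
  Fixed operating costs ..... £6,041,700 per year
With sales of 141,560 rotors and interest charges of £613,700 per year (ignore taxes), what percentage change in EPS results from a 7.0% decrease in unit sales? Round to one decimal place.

-17.0%

Contribution at this volume is 141,560 × £80.02 = £11,327,631.20.
EBIT = £11,327,631.20 − £6,041,700 = £5,285,931.20.
After interest of £613,700.00, pre-tax earnings = £4,672,231.20.
DCL = total CM / (EBIT − I) = £11,327,631.20 / £4,672,231.20 = 2.4245.
EPS therefore changes by 2.4245 × (-7.0%) = -17.0%.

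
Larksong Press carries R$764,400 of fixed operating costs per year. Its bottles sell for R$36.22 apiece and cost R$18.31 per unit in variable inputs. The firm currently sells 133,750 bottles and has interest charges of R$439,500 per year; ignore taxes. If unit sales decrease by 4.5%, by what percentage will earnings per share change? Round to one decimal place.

-9.0%

At 133,750 units, contribution = 133,750 × R$17.91 = R$2,395,462.50.
Subtracting fixed costs: EBIT = R$2,395,462.50 − R$764,400 = R$1,631,062.50.
Interest = R$439,500.00, so EBIT − I = R$1,191,562.50.
DCL = total CM / (EBIT − I) = R$2,395,462.50 / R$1,191,562.50 = 2.0104.
EPS therefore changes by 2.0104 × (-4.5%) = -9.0%.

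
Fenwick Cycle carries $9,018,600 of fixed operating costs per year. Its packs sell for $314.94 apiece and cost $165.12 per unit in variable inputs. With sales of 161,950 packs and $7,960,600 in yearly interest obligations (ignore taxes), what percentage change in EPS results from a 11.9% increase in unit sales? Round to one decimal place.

+39.6%

Contribution at this volume is 161,950 × $149.82 = $24,263,349.00.
Operating income = contribution − fixed costs = $24,263,349.00 − $9,018,600 = $15,244,749.00.
After interest of $7,960,600.00, pre-tax earnings = $7,284,149.00.
Degree of combined leverage = contribution ÷ (EBIT − I) = $24,263,349.00 ÷ $7,284,149.00 = 3.3310.
%ΔEPS = DCL × %ΔSales = 3.3310 × +11.9% = +39.6%.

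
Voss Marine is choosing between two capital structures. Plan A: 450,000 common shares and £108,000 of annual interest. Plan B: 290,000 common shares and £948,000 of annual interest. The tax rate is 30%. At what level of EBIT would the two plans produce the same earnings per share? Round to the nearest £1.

£2,470,500

Set EPS_A = EPS_B: (EBIT − £108,000)(1 − 0.30) ÷ 450,000 = (EBIT − £948,000)(1 − 0.30) ÷ 290,000.
Cancelling (1 − t) and cross-multiplying: 290,000·(EBIT − 108,000) = 450,000·(EBIT − 948,000).
EBIT × (450,000 − 290,000) = 948,000 × 450,000 − 108,000 × 290,000 = 395,280,000,000, so EBIT = 395,280,000,000 ÷ 160,000 = 2,470,500.00.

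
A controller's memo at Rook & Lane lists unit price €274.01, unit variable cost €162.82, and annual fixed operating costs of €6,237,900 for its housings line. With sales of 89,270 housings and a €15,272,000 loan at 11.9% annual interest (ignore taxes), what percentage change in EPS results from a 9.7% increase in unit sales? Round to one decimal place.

At 89,270 units, contribution = 89,270 × €111.19 = €9,925,931.30.
Subtracting fixed costs: EBIT = €9,925,931.30 − €6,237,900 = €3,688,031.30.
After interest of €1,817,368.00, pre-tax earnings = €1,870,663.30.
Degree of combined leverage = contribution ÷ (EBIT − I) = €9,925,931.30 ÷ €1,870,663.30 = 5.3061.
EPS therefore changes by 5.3061 × (+9.7%) = +51.5%.

+51.5%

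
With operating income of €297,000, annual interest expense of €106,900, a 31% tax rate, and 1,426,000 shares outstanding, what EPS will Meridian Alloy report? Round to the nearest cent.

€0.09

Interest = €106,900.00, so EBT = €297,000 − €106,900.00 = €190,100.00.
After tax at 31%: net income = €190,100.00 × 0.69 = €131,169.00.
EPS = €131,169.00 ÷ 1,426,000 = €0.09.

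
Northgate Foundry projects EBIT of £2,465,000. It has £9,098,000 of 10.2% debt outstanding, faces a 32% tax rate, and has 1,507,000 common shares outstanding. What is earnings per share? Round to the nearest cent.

£0.69

Interest = £927,996.00, so EBT = £2,465,000 − £927,996.00 = £1,537,004.00.
Net income = £1,537,004.00 × (1 − 0.32) = £1,045,162.72.
Per share: £1,045,162.72 / 1,507,000 shares = £0.69.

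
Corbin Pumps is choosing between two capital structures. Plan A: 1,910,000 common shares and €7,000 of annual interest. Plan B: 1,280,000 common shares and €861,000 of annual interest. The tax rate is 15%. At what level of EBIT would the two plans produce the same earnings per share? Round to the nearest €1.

€2,596,111

At indifference, (EBIT − 7,000)(1 − t)/1,910,000 = (EBIT − 861,000)(1 − t)/1,280,000.
The (1 − t) factor cancels: (EBIT − 7,000) × 1,280,000 = (EBIT − 861,000) × 1,910,000.
Solving, EBIT = (861,000·1,910,000 − 7,000·1,280,000) / (1,910,000 − 1,280,000) = 1,635,550,000,000 / 630,000 = 2,596,111.11.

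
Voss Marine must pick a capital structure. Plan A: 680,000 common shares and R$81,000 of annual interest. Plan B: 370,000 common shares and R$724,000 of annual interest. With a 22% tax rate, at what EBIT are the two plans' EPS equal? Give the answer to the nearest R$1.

Set EPS_A = EPS_B: (EBIT − R$81,000)(1 − 0.22) ÷ 680,000 = (EBIT − R$724,000)(1 − 0.22) ÷ 370,000.
The (1 − t) factor cancels: (EBIT − 81,000) × 370,000 = (EBIT − 724,000) × 680,000.
Solving, EBIT = (724,000·680,000 − 81,000·370,000) / (680,000 − 370,000) = 462,350,000,000 / 310,000 = 1,491,451.61.

R$1,491,452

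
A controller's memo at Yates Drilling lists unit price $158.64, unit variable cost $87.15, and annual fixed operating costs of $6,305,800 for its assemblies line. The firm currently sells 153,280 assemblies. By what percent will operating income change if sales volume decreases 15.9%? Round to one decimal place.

At 153,280 units, contribution = 153,280 × $71.49 = $10,957,987.20.
Operating income = contribution − fixed costs = $10,957,987.20 − $6,305,800 = $4,652,187.20.
So DOL = total CM / EBIT = $10,957,987.20 / $4,652,187.20 = 2.3554.
%ΔEBIT = DOL × %ΔSales = 2.3554 × -15.9% = -37.5%.

-37.5%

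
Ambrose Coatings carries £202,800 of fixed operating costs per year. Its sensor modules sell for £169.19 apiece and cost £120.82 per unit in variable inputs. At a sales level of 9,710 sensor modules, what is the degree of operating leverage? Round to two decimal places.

Total contribution margin = 9,710 × £48.37 = £469,672.70.
EBIT = £469,672.70 − £202,800 = £266,872.70.
Degree of operating leverage = £469,672.70 / £266,872.70 = 1.7599.

1.76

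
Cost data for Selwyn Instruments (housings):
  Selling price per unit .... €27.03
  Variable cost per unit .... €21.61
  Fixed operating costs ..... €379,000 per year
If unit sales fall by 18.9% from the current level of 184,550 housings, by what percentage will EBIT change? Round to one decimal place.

-30.4%

Total contribution margin = 184,550 × €5.42 = €1,000,261.00.
Subtracting fixed costs: EBIT = €1,000,261.00 − €379,000 = €621,261.00.
DOL = contribution ÷ EBIT = €1,000,261.00 ÷ €621,261.00 = 1.6100.
%ΔEBIT = DOL × %ΔSales = 1.6100 × -18.9% = -30.4%.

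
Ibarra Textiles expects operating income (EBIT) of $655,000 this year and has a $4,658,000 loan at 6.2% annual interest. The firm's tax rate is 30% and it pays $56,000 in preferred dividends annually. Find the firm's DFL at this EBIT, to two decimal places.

2.29

Annual interest charges come to $288,796.00.
Pre-tax preferred-dividend burden = $56,000 ÷ (1 − 0.30) = $80,000.00.
DFL = EBIT ÷ [EBIT − I − D_p/(1−t)] = $655,000 ÷ [$655,000 − $288,796.00 − $80,000.00] = $655,000 ÷ $286,204.00 = 2.2886.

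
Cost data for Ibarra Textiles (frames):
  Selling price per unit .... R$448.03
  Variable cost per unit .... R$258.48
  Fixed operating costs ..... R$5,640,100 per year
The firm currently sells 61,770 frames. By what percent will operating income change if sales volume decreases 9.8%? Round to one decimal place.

-18.9%

Total contribution margin = 61,770 × R$189.55 = R$11,708,503.50.
Operating income = contribution − fixed costs = R$11,708,503.50 − R$5,640,100 = R$6,068,403.50.
DOL = contribution ÷ EBIT = R$11,708,503.50 ÷ R$6,068,403.50 = 1.9294.
Operating income changes by 1.9294 × -9.8% = -18.9%.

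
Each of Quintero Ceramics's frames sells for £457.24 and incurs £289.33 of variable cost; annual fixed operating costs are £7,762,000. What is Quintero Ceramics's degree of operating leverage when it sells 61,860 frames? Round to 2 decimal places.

At 61,860 units, contribution = 61,860 × £167.91 = £10,386,912.60.
EBIT = £10,386,912.60 − £7,762,000 = £2,624,912.60.
DOL = contribution ÷ EBIT = £10,386,912.60 ÷ £2,624,912.60 = 3.9571.

3.96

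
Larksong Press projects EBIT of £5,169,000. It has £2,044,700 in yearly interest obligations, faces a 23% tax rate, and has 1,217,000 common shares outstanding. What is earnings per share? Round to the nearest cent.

£1.98

Interest = £2,044,700.00, so EBT = £5,169,000 − £2,044,700.00 = £3,124,300.00.
After tax at 23%: net income = £3,124,300.00 × 0.77 = £2,405,711.00.
EPS = £2,405,711.00 ÷ 1,217,000 = £1.98.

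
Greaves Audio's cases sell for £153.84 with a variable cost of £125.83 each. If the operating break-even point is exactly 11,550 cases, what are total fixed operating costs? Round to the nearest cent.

Unit CM = price − variable cost = £153.84 − £125.83 = £28.01.
Since BE = FC / CM, FC = 11,550 × £28.01 = £323,515.50.

£323,515.50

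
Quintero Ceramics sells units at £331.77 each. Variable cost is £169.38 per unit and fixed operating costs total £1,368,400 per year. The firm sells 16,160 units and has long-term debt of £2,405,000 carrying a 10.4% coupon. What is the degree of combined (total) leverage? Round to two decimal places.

2.61

Total contribution margin = 16,160 × £162.39 = £2,624,222.40.
Operating income = contribution − fixed costs = £2,624,222.40 − £1,368,400 = £1,255,822.40. Interest = £250,120.00, so EBIT − I = £1,005,702.40.
DCL = contribution ÷ (EBIT − I) = £2,624,222.40 ÷ £1,005,702.40 = 2.6093.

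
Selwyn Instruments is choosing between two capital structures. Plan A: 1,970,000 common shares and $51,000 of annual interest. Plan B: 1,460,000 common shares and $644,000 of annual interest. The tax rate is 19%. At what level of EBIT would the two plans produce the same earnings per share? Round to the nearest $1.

At indifference, (EBIT − 51,000)(1 − t)/1,970,000 = (EBIT − 644,000)(1 − t)/1,460,000.
The (1 − t) factor cancels: (EBIT − 51,000) × 1,460,000 = (EBIT − 644,000) × 1,970,000.
EBIT × (1,970,000 − 1,460,000) = 644,000 × 1,970,000 − 51,000 × 1,460,000 = 1,194,220,000,000, so EBIT = 1,194,220,000,000 ÷ 510,000 = 2,341,607.84.

$2,341,608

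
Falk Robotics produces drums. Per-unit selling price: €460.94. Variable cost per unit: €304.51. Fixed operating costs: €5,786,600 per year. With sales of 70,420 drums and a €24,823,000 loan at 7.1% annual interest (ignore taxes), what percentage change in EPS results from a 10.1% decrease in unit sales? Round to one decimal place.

Contribution at this volume is 70,420 × €156.43 = €11,015,800.60.
Subtracting fixed costs: EBIT = €11,015,800.60 − €5,786,600 = €5,229,200.60.
After interest of €1,762,433.00, pre-tax earnings = €3,466,767.60.
Degree of combined leverage = contribution ÷ (EBIT − I) = €11,015,800.60 ÷ €3,466,767.60 = 3.1775.
%ΔEPS = DCL × %ΔSales = 3.1775 × -10.1% = -32.1%.

-32.1%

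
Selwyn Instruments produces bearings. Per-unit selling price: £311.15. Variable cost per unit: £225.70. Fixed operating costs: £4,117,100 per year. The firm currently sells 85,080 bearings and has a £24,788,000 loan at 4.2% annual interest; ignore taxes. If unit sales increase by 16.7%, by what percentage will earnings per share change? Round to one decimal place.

+57.5%

At 85,080 units, contribution = 85,080 × £85.45 = £7,270,086.00.
EBIT = £7,270,086.00 − £4,117,100 = £3,152,986.00.
After interest of £1,041,096.00, pre-tax earnings = £2,111,890.00.
Degree of combined leverage = contribution ÷ (EBIT − I) = £7,270,086.00 ÷ £2,111,890.00 = 3.4425.
%ΔEPS = DCL × %ΔSales = 3.4425 × +16.7% = +57.5%.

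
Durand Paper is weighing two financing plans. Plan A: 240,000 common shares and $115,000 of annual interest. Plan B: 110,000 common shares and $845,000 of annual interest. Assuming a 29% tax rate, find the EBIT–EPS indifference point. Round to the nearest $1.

Set EPS_A = EPS_B: (EBIT − $115,000)(1 − 0.29) ÷ 240,000 = (EBIT − $845,000)(1 − 0.29) ÷ 110,000.
Cancelling (1 − t) and cross-multiplying: 110,000·(EBIT − 115,000) = 240,000·(EBIT − 845,000).
Solving, EBIT = (845,000·240,000 − 115,000·110,000) / (240,000 − 110,000) = 190,150,000,000 / 130,000 = 1,462,692.31.

$1,462,692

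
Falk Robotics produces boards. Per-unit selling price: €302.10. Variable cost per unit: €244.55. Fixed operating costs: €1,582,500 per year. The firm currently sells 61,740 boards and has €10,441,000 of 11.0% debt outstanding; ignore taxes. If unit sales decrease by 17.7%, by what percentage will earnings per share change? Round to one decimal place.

-76.5%

Total contribution margin = 61,740 × €57.55 = €3,553,137.00.
EBIT = €3,553,137.00 − €1,582,500 = €1,970,637.00.
After interest of €1,148,510.00, pre-tax earnings = €822,127.00.
Degree of combined leverage = contribution ÷ (EBIT − I) = €3,553,137.00 ÷ €822,127.00 = 4.3219.
%ΔEPS = DCL × %ΔSales = 4.3219 × -17.7% = -76.5%.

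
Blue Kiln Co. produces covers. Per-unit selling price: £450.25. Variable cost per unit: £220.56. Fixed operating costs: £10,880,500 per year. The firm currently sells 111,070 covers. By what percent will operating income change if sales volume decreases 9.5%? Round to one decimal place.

At 111,070 units, contribution = 111,070 × £229.69 = £25,511,668.30.
EBIT = £25,511,668.30 − £10,880,500 = £14,631,168.30.
Degree of operating leverage = £25,511,668.30 / £14,631,168.30 = 1.7437.
Operating income changes by 1.7437 × -9.5% = -16.6%.

-16.6%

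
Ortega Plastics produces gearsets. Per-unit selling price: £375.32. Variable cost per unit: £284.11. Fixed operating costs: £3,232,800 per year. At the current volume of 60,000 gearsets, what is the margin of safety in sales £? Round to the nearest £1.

£9,216,552

Contribution margin per unit = £375.32 − £284.11 = £91.21. Break-even units = £3,232,800 ÷ £91.21 = 35,443.48; break-even revenue = 35,443.48 × £375.32 = £13,302,647.69.
Current sales = 60,000 × £375.32 = £22,519,200.00.
Margin of safety = £22,519,200.00 − £13,302,647.69 = £9,216,552.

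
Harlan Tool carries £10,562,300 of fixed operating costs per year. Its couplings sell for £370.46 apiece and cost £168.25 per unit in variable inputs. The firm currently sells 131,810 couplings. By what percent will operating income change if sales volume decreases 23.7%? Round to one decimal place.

-39.3%

Total contribution margin = 131,810 × £202.21 = £26,653,300.10.
EBIT = £26,653,300.10 − £10,562,300 = £16,091,000.10.
DOL = contribution ÷ EBIT = £26,653,300.10 ÷ £16,091,000.10 = 1.6564.
Operating income changes by 1.6564 × -23.7% = -39.3%.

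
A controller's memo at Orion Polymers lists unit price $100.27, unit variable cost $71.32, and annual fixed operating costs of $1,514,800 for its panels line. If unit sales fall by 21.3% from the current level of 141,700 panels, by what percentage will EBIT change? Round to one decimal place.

-33.8%

Total contribution margin = 141,700 × $28.95 = $4,102,215.00.
EBIT = $4,102,215.00 − $1,514,800 = $2,587,415.00.
Degree of operating leverage = $4,102,215.00 / $2,587,415.00 = 1.5854.
Operating income changes by 1.5854 × -21.3% = -33.8%.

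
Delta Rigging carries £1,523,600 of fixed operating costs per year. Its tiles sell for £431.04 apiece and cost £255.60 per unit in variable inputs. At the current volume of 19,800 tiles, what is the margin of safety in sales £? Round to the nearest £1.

Unit CM = price − variable cost = £431.04 − £255.60 = £175.44. Break-even units = £1,523,600 ÷ £175.44 = 8,684.45; break-even revenue = 8,684.45 × £431.04 = £3,743,345.55.
Current sales = 19,800 × £431.04 = £8,534,592.00.
Margin of safety = £8,534,592.00 − £3,743,345.55 = £4,791,246.

£4,791,246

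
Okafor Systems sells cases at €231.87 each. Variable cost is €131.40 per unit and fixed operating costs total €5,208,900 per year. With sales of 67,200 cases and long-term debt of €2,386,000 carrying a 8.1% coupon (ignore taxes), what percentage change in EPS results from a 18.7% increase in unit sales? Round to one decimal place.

+93.6%

At 67,200 units, contribution = 67,200 × €100.47 = €6,751,584.00.
Subtracting fixed costs: EBIT = €6,751,584.00 − €5,208,900 = €1,542,684.00.
Interest = €193,266.00, so EBIT − I = €1,349,418.00.
DCL = total CM / (EBIT − I) = €6,751,584.00 / €1,349,418.00 = 5.0033.
%ΔEPS = DCL × %ΔSales = 5.0033 × +18.7% = +93.6%.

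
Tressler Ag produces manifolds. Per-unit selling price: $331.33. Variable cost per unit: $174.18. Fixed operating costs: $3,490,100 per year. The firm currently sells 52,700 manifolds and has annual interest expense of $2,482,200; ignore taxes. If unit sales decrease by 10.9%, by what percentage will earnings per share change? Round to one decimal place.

Total contribution margin = 52,700 × $157.15 = $8,281,805.00.
Operating income = contribution − fixed costs = $8,281,805.00 − $3,490,100 = $4,791,705.00.
After interest of $2,482,200.00, pre-tax earnings = $2,309,505.00.
Degree of combined leverage = contribution ÷ (EBIT − I) = $8,281,805.00 ÷ $2,309,505.00 = 3.5860.
EPS therefore changes by 3.5860 × (-10.9%) = -39.1%.

-39.1%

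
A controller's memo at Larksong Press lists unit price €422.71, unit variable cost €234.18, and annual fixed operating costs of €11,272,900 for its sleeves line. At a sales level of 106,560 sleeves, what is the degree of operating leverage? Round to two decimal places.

2.28

Total contribution margin = 106,560 × €188.53 = €20,089,756.80.
EBIT = €20,089,756.80 − €11,272,900 = €8,816,856.80.
So DOL = total CM / EBIT = €20,089,756.80 / €8,816,856.80 = 2.2786.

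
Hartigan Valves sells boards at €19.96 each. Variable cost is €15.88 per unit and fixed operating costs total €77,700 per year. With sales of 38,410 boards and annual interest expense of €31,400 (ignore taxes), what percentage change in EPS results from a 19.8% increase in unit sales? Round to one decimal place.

At 38,410 units, contribution = 38,410 × €4.08 = €156,712.80.
Subtracting fixed costs: EBIT = €156,712.80 − €77,700 = €79,012.80.
After interest of €31,400.00, pre-tax earnings = €47,612.80.
Degree of combined leverage = contribution ÷ (EBIT − I) = €156,712.80 ÷ €47,612.80 = 3.2914.
EPS therefore changes by 3.2914 × (+19.8%) = +65.2%.

+65.2%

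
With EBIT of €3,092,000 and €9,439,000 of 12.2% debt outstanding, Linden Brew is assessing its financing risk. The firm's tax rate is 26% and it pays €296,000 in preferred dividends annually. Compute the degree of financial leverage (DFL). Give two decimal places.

Annual interest charges come to €1,151,558.00.
Pre-tax preferred-dividend burden = €296,000 ÷ (1 − 0.26) = €400,000.00.
DFL = EBIT ÷ [EBIT − I − D_p/(1−t)] = €3,092,000 ÷ [€3,092,000 − €1,151,558.00 − €400,000.00] = €3,092,000 ÷ €1,540,442.00 = 2.0072.

2.01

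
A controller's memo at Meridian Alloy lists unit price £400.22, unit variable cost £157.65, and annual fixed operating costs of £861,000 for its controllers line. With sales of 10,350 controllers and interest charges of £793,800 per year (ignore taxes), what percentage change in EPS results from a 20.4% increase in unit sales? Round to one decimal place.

+59.8%

Contribution at this volume is 10,350 × £242.57 = £2,510,599.50.
Subtracting fixed costs: EBIT = £2,510,599.50 − £861,000 = £1,649,599.50.
After interest of £793,800.00, pre-tax earnings = £855,799.50.
Degree of combined leverage = contribution ÷ (EBIT − I) = £2,510,599.50 ÷ £855,799.50 = 2.9336.
EPS therefore changes by 2.9336 × (+20.4%) = +59.8%.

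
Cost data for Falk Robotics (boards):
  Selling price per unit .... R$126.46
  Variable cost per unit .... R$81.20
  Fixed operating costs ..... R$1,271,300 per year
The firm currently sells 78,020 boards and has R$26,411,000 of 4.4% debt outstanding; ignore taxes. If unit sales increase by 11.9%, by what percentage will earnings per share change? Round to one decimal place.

+38.3%

At 78,020 units, contribution = 78,020 × R$45.26 = R$3,531,185.20.
Operating income = contribution − fixed costs = R$3,531,185.20 − R$1,271,300 = R$2,259,885.20.
Interest = R$1,162,084.00, so EBIT − I = R$1,097,801.20.
DCL = total CM / (EBIT − I) = R$3,531,185.20 / R$1,097,801.20 = 3.2166.
%ΔEPS = DCL × %ΔSales = 3.2166 × +11.9% = +38.3%.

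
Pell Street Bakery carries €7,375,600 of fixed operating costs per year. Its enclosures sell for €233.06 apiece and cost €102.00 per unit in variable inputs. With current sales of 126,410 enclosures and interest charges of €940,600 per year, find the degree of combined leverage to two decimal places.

Total contribution margin = 126,410 × €131.06 = €16,567,294.60.
Subtracting fixed costs: EBIT = €16,567,294.60 − €7,375,600 = €9,191,694.60. Interest = €940,600.00, so EBIT − I = €8,251,094.60.
DCL = contribution ÷ (EBIT − I) = €16,567,294.60 ÷ €8,251,094.60 = 2.0079.

2.01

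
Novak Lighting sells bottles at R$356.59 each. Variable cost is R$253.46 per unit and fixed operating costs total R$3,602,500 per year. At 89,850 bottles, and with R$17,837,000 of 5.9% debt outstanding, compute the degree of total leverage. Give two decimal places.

2.01

At 89,850 units, contribution = 89,850 × R$103.13 = R$9,266,230.50.
Subtracting fixed costs: EBIT = R$9,266,230.50 − R$3,602,500 = R$5,663,730.50. Interest = R$1,052,383.00, so EBIT − I = R$4,611,347.50.
DCL = contribution ÷ (EBIT − I) = R$9,266,230.50 ÷ R$4,611,347.50 = 2.0094.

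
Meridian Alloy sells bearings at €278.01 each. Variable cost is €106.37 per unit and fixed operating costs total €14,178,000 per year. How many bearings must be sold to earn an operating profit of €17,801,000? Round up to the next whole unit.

Unit CM = price − variable cost = €278.01 − €106.37 = €171.64.
Need Q such that Q × €171.64 − €14,178,000 = €17,801,000, i.e. Q = €31,979,000 / €171.64 = 186,314.38 → 186,315.

186,315 bearings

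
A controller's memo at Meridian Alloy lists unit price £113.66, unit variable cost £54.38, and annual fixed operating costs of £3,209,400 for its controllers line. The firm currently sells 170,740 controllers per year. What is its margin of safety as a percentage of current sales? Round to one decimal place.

68.3%

Contribution margin per unit = £113.66 − £54.38 = £59.28. Break-even units = £3,209,400 ÷ £59.28 = 54,139.68; break-even revenue = 54,139.68 × £113.66 = £6,153,515.59.
Actual sales revenue = 170,740 × £113.66 = £19,406,308.40.
Margin of safety = (£19,406,308.40 − £6,153,515.59) ÷ £19,406,308.40 = 68.3%.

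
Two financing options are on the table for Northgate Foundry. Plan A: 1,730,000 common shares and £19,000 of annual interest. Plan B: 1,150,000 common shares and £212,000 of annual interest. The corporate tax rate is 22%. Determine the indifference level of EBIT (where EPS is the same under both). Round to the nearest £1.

£594,672

At indifference, (EBIT − 19,000)(1 − t)/1,730,000 = (EBIT − 212,000)(1 − t)/1,150,000.
The (1 − t) factor cancels: (EBIT − 19,000) × 1,150,000 = (EBIT − 212,000) × 1,730,000.
EBIT × (1,730,000 − 1,150,000) = 212,000 × 1,730,000 − 19,000 × 1,150,000 = 344,910,000,000, so EBIT = 344,910,000,000 ÷ 580,000 = 594,672.41.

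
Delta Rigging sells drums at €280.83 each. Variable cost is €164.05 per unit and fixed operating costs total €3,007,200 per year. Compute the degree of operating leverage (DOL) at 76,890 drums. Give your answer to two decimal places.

Contribution at this volume is 76,890 × €116.78 = €8,979,214.20.
Operating income = contribution − fixed costs = €8,979,214.20 − €3,007,200 = €5,972,014.20.
Degree of operating leverage = €8,979,214.20 / €5,972,014.20 = 1.5035.

1.50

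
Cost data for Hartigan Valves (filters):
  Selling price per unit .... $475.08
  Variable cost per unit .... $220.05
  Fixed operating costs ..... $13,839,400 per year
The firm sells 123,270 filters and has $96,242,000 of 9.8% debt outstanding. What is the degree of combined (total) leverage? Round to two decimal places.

At 123,270 units, contribution = 123,270 × $255.03 = $31,437,548.10.
Operating income = contribution − fixed costs = $31,437,548.10 − $13,839,400 = $17,598,148.10. Interest = $9,431,716.00, so EBIT − I = $8,166,432.10.
DCL = contribution ÷ (EBIT − I) = $31,437,548.10 ÷ $8,166,432.10 = 3.8496.

3.85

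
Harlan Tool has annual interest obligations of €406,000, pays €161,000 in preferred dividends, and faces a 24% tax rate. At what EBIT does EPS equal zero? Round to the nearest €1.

€617,842

Preferred dividends are paid after tax, so their pre-tax equivalent is €161,000 ÷ (1 − 0.24) = €211,842.11.
Financial break-even EBIT = interest + D_p ÷ (1 − t) = €406,000 + €211,842.11 = €617,842.11.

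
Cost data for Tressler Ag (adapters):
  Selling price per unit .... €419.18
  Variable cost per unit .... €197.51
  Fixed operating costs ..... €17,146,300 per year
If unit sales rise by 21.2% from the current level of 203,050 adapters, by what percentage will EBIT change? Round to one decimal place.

+34.2%

At 203,050 units, contribution = 203,050 × €221.67 = €45,010,093.50.
Operating income = contribution − fixed costs = €45,010,093.50 − €17,146,300 = €27,863,793.50.
DOL = contribution ÷ EBIT = €45,010,093.50 ÷ €27,863,793.50 = 1.6154.
%ΔEBIT = DOL × %ΔSales = 1.6154 × +21.2% = +34.2%.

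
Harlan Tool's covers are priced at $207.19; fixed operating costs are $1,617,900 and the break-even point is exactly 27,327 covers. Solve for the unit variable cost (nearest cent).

At break-even, FC = Q × (P − VC), so P − VC = $1,617,900 ÷ 27,327 = $59.2052.
Hence VC = price − CM = $207.19 − $59.2052 = $147.98.

$147.98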